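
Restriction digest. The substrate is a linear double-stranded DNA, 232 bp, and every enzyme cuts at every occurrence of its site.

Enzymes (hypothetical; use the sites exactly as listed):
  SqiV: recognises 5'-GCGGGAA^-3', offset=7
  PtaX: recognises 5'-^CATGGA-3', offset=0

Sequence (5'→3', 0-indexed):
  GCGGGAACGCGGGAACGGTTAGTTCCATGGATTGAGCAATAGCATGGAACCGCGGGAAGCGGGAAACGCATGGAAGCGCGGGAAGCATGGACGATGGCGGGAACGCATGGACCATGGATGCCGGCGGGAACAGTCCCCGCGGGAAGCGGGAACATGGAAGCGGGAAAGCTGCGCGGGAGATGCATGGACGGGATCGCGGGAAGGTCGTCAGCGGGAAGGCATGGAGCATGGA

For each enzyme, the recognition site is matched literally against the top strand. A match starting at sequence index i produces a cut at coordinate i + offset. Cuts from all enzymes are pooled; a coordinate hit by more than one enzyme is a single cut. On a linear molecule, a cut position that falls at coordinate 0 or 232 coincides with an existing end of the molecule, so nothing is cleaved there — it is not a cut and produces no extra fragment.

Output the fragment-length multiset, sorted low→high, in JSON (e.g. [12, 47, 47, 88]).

[1,2,2,3,6,7,7,7,7,7,8,10,14,15,15,16,16,16,17,18,18,20]

Per-enzyme occurrences:
  SqiV (GCGGGAA, off=7): starts [0, 8, 51, 58, 77, 96, 123, 138, 145, 159, 195, 210] → cuts [7, 15, 58, 65, 84, 103, 130, 145, 152, 166, 202, 217]
  PtaX (CATGGA, off=0): starts [25, 42, 68, 85, 105, 112, 152, 182, 219, 226] → cuts [25, 42, 68, 85, 105, 112, 152, 182, 219, 226]

All cut coordinates (distinct, sorted): [7, 15, 25, 42, 58, 65, 68, 84, 85, 103, 105, 112, 130, 145, 152, 166, 182, 202, 217, 219, 226]

Fragments:
  [0,7): 7 bp
  [7,15): 8 bp
  [15,25): 10 bp
  [25,42): 17 bp
  [42,58): 16 bp
  [58,65): 7 bp
  [65,68): 3 bp
  [68,84): 16 bp
  [84,85): 1 bp
  [85,103): 18 bp
  [103,105): 2 bp
  [105,112): 7 bp
  [112,130): 18 bp
  [130,145): 15 bp
  [145,152): 7 bp
  [152,166): 14 bp
  [166,182): 16 bp
  [182,202): 20 bp
  [202,217): 15 bp
  [217,219): 2 bp
  [219,226): 7 bp
  [226,232): 6 bp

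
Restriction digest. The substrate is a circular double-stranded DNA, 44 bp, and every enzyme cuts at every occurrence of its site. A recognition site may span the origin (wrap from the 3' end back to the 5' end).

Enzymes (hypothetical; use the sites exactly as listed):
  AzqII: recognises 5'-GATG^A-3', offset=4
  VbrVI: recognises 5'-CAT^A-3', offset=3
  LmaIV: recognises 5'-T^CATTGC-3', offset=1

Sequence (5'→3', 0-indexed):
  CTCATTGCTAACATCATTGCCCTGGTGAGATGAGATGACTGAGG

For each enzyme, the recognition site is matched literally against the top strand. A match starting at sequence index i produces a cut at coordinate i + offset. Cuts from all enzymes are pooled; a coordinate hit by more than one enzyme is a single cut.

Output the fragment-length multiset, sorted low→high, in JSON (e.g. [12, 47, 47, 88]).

[5,9,12,18]

Site scan:
  AzqII GATGA/4: at [28, 33] ⇒ [32, 37]
  VbrVI (CATA, off=3): no sites
  LmaIV TCATTGC/1: at [1, 13] ⇒ [2, 14]

All cut coordinates (distinct, sorted): [2, 14, 32, 37]

Fragments:
  2→14: 12 bp
  14→32: 18 bp
  32→37: 5 bp
  37→2 (wrap): 44-37+2 = 9 bp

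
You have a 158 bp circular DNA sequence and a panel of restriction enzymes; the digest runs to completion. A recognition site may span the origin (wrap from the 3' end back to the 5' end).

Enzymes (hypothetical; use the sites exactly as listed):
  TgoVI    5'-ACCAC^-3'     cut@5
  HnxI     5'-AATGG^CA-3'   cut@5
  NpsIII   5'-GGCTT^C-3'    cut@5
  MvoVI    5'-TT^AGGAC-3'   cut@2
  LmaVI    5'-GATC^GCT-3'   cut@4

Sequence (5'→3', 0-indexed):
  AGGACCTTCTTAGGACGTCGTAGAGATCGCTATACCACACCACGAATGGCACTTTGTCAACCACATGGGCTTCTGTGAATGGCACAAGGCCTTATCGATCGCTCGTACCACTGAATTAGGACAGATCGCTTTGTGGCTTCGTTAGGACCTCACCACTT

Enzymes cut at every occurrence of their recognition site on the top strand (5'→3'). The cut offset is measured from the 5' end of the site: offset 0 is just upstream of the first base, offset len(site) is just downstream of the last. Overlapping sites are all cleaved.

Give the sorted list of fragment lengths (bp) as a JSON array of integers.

[2,4,5,6,6,8,10,10,10,11,11,12,13,15,17,18]

Per-enzyme occurrences:
  TgoVI ACCAC/5: at [33, 38, 59, 106, 151] ⇒ [38, 43, 64, 111, 156]
  HnxI AATGGCA/5: at [44, 77] ⇒ [49, 82]
  NpsIII GGCTTC/5: at [67, 134] ⇒ [72, 139]
  MvoVI TTAGGAC/2: at [9, 115, 141, 156] ⇒ [0, 11, 117, 143]
  LmaVI GATCGCT/4: at [24, 96, 123] ⇒ [28, 100, 127]

All cut coordinates (distinct, sorted): [0, 11, 28, 38, 43, 49, 64, 72, 82, 100, 111, 117, 127, 139, 143, 156]

Fragments:
  0→11: 11 bp
  11→28: 17 bp
  28→38: 10 bp
  38→43: 5 bp
  43→49: 6 bp
  49→64: 15 bp
  64→72: 8 bp
  72→82: 10 bp
  82→100: 18 bp
  100→111: 11 bp
  111→117: 6 bp
  117→127: 10 bp
  127→139: 12 bp
  139→143: 4 bp
  143→156: 13 bp
  156→0 (wrap): 158-156+0 = 2 bp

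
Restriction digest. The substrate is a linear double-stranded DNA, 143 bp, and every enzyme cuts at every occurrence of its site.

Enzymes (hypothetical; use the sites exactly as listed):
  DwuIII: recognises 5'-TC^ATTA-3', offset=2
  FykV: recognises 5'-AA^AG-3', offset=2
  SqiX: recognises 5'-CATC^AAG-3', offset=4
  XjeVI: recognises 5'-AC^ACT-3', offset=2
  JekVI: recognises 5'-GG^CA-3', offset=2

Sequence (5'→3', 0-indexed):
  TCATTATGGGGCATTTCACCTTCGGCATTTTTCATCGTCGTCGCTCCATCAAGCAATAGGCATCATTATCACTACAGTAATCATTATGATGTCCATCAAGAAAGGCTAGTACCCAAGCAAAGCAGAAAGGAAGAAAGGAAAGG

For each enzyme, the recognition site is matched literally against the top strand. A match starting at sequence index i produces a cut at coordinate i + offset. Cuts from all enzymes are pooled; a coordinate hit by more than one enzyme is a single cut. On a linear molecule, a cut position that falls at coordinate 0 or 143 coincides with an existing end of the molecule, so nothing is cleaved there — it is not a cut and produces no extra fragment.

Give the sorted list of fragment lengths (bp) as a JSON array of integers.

Site scan:
  DwuIII TCATTA/2: at [0, 62, 80] ⇒ [2, 64, 82]
  FykV AAAG/2: at [100, 118, 125, 133, 138] ⇒ [102, 120, 127, 135, 140]
  SqiX CATCAAG/4: at [46, 93] ⇒ [50, 97]
  XjeVI (ACACT, off=2): no sites
  JekVI GGCA/2: at [9, 23, 58] ⇒ [11, 25, 60]

All cut coordinates (distinct, sorted): [2, 11, 25, 50, 60, 64, 82, 97, 102, 120, 127, 135, 140]

Fragment lengths:
  [0,2): 2 bp
  [2,11): 9 bp
  [11,25): 14 bp
  [25,50): 25 bp
  [50,60): 10 bp
  [60,64): 4 bp
  [64,82): 18 bp
  [82,97): 15 bp
  [97,102): 5 bp
  [102,120): 18 bp
  [120,127): 7 bp
  [127,135): 8 bp
  [135,140): 5 bp
  [140,143): 3 bp

[2,3,4,5,5,7,8,9,10,14,15,18,18,25]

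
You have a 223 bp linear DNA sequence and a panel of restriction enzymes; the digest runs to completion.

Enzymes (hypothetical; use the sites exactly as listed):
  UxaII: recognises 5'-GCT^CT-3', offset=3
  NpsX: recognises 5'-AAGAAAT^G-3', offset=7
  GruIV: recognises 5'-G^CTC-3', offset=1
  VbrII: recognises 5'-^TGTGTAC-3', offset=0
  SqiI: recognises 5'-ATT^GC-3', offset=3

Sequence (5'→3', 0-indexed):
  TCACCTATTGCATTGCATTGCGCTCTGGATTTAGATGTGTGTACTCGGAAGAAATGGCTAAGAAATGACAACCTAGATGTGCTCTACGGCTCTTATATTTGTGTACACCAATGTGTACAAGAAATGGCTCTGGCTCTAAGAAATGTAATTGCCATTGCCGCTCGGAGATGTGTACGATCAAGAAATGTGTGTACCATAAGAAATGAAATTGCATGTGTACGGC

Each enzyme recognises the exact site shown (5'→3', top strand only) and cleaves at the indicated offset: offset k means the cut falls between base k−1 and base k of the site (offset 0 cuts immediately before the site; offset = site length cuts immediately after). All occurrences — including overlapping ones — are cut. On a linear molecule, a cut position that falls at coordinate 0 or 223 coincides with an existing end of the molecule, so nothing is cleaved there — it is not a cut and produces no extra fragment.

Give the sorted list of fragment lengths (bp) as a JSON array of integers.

[1,2,2,2,2,2,2,3,3,4,4,5,5,6,6,6,6,8,8,9,9,10,11,12,13,14,15,17,18,18]

Per-enzyme occurrences:
  UxaII GCTCT/3: at [21, 80, 88, 126, 132] ⇒ [24, 83, 91, 129, 135]
  NpsX AAGAAATG/7: at [48, 59, 118, 137, 179, 197] ⇒ [55, 66, 125, 144, 186, 204]
  GruIV GCTC/1: at [21, 80, 88, 126, 132, 159] ⇒ [22, 81, 89, 127, 133, 160]
  VbrII TGTGTAC/0: at [37, 99, 111, 168, 187, 213] ⇒ [37, 99, 111, 168, 187, 213]
  SqiI ATTGC/3: at [6, 11, 16, 147, 153, 207] ⇒ [9, 14, 19, 150, 156, 210]

All cut coordinates (distinct, sorted): [9, 14, 19, 22, 24, 37, 55, 66, 81, 83, 89, 91, 99, 111, 125, 127, 129, 133, 135, 144, 150, 156, 160, 168, 186, 187, 204, 210, 213]

Fragments:
  [0,9): 9 bp
  [9,14): 5 bp
  [14,19): 5 bp
  [19,22): 3 bp
  [22,24): 2 bp
  [24,37): 13 bp
  [37,55): 18 bp
  [55,66): 11 bp
  [66,81): 15 bp
  [81,83): 2 bp
  [83,89): 6 bp
  [89,91): 2 bp
  [91,99): 8 bp
  [99,111): 12 bp
  [111,125): 14 bp
  [125,127): 2 bp
  [127,129): 2 bp
  [129,133): 4 bp
  [133,135): 2 bp
  [135,144): 9 bp
  [144,150): 6 bp
  [150,156): 6 bp
  [156,160): 4 bp
  [160,168): 8 bp
  [168,186): 18 bp
  [186,187): 1 bp
  [187,204): 17 bp
  [204,210): 6 bp
  [210,213): 3 bp
  [213,223): 10 bp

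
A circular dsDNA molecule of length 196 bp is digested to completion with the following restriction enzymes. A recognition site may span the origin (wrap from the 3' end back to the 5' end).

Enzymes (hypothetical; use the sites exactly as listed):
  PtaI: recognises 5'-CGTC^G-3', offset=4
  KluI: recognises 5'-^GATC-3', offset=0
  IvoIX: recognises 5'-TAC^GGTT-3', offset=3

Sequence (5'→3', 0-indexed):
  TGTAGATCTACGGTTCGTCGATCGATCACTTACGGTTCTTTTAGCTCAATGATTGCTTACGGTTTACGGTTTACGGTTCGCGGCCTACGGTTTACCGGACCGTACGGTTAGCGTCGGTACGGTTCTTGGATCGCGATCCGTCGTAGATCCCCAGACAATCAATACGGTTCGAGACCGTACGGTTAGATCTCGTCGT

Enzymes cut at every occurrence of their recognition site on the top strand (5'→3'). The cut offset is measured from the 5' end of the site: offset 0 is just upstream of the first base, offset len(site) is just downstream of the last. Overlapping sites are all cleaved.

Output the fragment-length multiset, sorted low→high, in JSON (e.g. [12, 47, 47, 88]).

Per-enzyme occurrences:
  PtaI CGTCG/4: at [15, 111, 138, 190] ⇒ [19, 115, 142, 194]
  KluI GATC/0: at [4, 19, 23, 128, 134, 145, 185] ⇒ [4, 19, 23, 128, 134, 145, 185]
  IvoIX TACGGTT/3: at [8, 30, 57, 64, 71, 85, 102, 117, 162, 177] ⇒ [11, 33, 60, 67, 74, 88, 105, 120, 165, 180]

All cut coordinates (distinct, sorted): [4, 11, 19, 23, 33, 60, 67, 74, 88, 105, 115, 120, 128, 134, 142, 145, 165, 180, 185, 194]

Fragment lengths:
  4→11: 7 bp
  11→19: 8 bp
  19→23: 4 bp
  23→33: 10 bp
  33→60: 27 bp
  60→67: 7 bp
  67→74: 7 bp
  74→88: 14 bp
  88→105: 17 bp
  105→115: 10 bp
  115→120: 5 bp
  120→128: 8 bp
  128→134: 6 bp
  134→142: 8 bp
  142→145: 3 bp
  145→165: 20 bp
  165→180: 15 bp
  180→185: 5 bp
  185→194: 9 bp
  194→4 (wrap): 196-194+4 = 6 bp

[3,4,5,5,6,6,7,7,7,8,8,8,9,10,10,14,15,17,20,27]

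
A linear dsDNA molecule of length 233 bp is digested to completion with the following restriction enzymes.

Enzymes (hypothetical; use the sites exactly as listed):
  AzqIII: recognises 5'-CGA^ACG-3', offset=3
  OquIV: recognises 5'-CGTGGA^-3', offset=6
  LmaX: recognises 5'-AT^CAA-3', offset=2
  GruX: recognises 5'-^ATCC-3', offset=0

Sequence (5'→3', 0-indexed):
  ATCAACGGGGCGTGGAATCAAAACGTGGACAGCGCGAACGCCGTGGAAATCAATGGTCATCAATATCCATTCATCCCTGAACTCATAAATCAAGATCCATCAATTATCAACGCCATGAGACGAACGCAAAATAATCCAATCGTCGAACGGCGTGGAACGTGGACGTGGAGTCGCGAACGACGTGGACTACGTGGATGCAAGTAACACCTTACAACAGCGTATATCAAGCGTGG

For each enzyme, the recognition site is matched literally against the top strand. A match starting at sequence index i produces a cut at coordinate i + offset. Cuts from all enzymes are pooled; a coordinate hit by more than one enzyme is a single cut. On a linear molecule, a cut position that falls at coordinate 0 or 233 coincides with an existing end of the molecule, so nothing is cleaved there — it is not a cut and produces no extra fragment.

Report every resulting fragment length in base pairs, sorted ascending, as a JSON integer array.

Per-enzyme occurrences:
  AzqIII (CGAACG, off=3): starts [34, 120, 143, 173] → cuts [37, 123, 146, 176]
  OquIV (CGTGGA, off=6): starts [10, 23, 41, 150, 157, 163, 180, 189] → cuts [16, 29, 47, 156, 163, 169, 186, 195]
  LmaX (ATCAA, off=2): starts [0, 16, 48, 58, 88, 98, 105, 222] → cuts [2, 18, 50, 60, 90, 100, 107, 224]
  GruX (ATCC, off=0): starts [64, 72, 94, 133] → cuts [64, 72, 94, 133]

All cut coordinates (distinct, sorted): [2, 16, 18, 29, 37, 47, 50, 60, 64, 72, 90, 94, 100, 107, 123, 133, 146, 156, 163, 169, 176, 186, 195, 224]

Fragments:
  [0,2): 2 bp
  [2,16): 14 bp
  [16,18): 2 bp
  [18,29): 11 bp
  [29,37): 8 bp
  [37,47): 10 bp
  [47,50): 3 bp
  [50,60): 10 bp
  [60,64): 4 bp
  [64,72): 8 bp
  [72,90): 18 bp
  [90,94): 4 bp
  [94,100): 6 bp
  [100,107): 7 bp
  [107,123): 16 bp
  [123,133): 10 bp
  [133,146): 13 bp
  [146,156): 10 bp
  [156,163): 7 bp
  [163,169): 6 bp
  [169,176): 7 bp
  [176,186): 10 bp
  [186,195): 9 bp
  [195,224): 29 bp
  [224,233): 9 bp

[2,2,3,4,4,6,6,7,7,7,8,8,9,9,10,10,10,10,10,11,13,14,16,18,29]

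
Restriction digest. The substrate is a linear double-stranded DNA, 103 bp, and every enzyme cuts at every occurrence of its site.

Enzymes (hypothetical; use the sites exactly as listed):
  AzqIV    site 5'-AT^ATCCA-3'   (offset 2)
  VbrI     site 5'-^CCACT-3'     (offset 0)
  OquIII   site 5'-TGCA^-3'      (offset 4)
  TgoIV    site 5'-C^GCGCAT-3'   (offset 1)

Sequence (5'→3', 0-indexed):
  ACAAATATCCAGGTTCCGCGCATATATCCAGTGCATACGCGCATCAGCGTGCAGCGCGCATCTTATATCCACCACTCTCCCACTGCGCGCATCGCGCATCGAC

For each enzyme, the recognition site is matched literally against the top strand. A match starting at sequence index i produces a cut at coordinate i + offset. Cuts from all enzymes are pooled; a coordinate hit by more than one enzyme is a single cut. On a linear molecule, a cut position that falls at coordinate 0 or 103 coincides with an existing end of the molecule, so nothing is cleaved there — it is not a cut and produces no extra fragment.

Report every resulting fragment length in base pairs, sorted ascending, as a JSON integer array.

[2,3,5,6,7,7,8,8,10,10,11,11,15]

Scan for sites:
  AzqIV ATATCCA/2: at [4, 23, 64] ⇒ [6, 25, 66]
  VbrI CCACT/0: at [71, 79] ⇒ [71, 79]
  OquIII TGCA/4: at [31, 49] ⇒ [35, 53]
  TgoIV CGCGCAT/1: at [16, 37, 54, 85, 92] ⇒ [17, 38, 55, 86, 93]

All cut coordinates (distinct, sorted): [6, 17, 25, 35, 38, 53, 55, 66, 71, 79, 86, 93]

Fragments:
  [0,6): 6 bp
  [6,17): 11 bp
  [17,25): 8 bp
  [25,35): 10 bp
  [35,38): 3 bp
  [38,53): 15 bp
  [53,55): 2 bp
  [55,66): 11 bp
  [66,71): 5 bp
  [71,79): 8 bp
  [79,86): 7 bp
  [86,93): 7 bp
  [93,103): 10 bp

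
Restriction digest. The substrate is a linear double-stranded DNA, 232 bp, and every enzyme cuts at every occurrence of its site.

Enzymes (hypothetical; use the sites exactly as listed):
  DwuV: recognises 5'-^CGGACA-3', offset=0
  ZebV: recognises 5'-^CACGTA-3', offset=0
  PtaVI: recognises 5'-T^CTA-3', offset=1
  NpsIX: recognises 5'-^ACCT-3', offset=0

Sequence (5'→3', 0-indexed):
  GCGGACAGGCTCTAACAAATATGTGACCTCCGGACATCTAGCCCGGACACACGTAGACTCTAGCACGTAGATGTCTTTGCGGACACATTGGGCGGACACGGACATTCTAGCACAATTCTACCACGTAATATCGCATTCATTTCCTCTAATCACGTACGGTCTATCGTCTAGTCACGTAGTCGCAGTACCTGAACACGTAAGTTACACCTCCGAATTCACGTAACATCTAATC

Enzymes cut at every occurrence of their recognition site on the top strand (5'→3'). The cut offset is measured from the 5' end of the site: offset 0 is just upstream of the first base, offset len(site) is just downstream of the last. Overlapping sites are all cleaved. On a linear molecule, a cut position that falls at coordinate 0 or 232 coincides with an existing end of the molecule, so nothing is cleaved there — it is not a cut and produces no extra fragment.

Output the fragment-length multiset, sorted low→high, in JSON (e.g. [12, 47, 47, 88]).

[1,4,4,5,5,5,6,6,6,6,7,7,7,8,10,10,10,10,11,11,12,13,14,14,16,24]

Site scan:
  DwuV CGGACA/0: at [1, 30, 43, 79, 92, 98] ⇒ [1, 30, 43, 79, 92, 98]
  ZebV CACGTA/0: at [49, 63, 121, 150, 172, 193, 216] ⇒ [49, 63, 121, 150, 172, 193, 216]
  PtaVI TCTA/1: at [10, 36, 58, 105, 116, 144, 159, 166, 225] ⇒ [11, 37, 59, 106, 117, 145, 160, 167, 226]
  NpsIX ACCT/0: at [25, 186, 205] ⇒ [25, 186, 205]

Pooled cuts: [1, 11, 25, 30, 37, 43, 49, 59, 63, 79, 92, 98, 106, 117, 121, 145, 150, 160, 167, 172, 186, 193, 205, 216, 226]

Fragment lengths:
  [0,1): 1 bp
  [1,11): 10 bp
  [11,25): 14 bp
  [25,30): 5 bp
  [30,37): 7 bp
  [37,43): 6 bp
  [43,49): 6 bp
  [49,59): 10 bp
  [59,63): 4 bp
  [63,79): 16 bp
  [79,92): 13 bp
  [92,98): 6 bp
  [98,106): 8 bp
  [106,117): 11 bp
  [117,121): 4 bp
  [121,145): 24 bp
  [145,150): 5 bp
  [150,160): 10 bp
  [160,167): 7 bp
  [167,172): 5 bp
  [172,186): 14 bp
  [186,193): 7 bp
  [193,205): 12 bp
  [205,216): 11 bp
  [216,226): 10 bp
  [226,232): 6 bp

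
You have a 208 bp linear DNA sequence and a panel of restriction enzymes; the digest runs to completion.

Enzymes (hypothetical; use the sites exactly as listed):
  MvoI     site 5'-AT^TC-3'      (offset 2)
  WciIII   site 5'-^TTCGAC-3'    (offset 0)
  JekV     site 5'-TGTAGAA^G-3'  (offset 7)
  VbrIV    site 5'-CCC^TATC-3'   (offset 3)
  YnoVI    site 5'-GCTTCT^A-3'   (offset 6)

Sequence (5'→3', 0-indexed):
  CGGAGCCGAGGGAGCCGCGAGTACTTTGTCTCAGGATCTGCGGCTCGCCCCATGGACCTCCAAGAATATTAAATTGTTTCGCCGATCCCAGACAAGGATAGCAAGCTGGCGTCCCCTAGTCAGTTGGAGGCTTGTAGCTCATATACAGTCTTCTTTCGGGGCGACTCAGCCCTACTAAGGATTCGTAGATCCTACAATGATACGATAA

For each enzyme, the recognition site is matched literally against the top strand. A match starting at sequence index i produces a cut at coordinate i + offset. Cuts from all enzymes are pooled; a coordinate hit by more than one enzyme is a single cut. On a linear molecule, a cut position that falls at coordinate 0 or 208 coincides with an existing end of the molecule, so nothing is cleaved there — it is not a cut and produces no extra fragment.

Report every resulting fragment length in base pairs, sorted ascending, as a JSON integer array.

Site scan:
  MvoI (ATTC, off=2): starts [180] → cuts [182]
  WciIII (TTCGAC, off=0): no sites
  JekV (TGTAGAAG, off=7): no sites
  VbrIV (CCCTATC, off=3): no sites
  YnoVI (GCTTCTA, off=6): no sites

Pooled cuts: [182]

Fragment lengths:
  [0,182): 182 bp
  [182,208): 26 bp

[26,182]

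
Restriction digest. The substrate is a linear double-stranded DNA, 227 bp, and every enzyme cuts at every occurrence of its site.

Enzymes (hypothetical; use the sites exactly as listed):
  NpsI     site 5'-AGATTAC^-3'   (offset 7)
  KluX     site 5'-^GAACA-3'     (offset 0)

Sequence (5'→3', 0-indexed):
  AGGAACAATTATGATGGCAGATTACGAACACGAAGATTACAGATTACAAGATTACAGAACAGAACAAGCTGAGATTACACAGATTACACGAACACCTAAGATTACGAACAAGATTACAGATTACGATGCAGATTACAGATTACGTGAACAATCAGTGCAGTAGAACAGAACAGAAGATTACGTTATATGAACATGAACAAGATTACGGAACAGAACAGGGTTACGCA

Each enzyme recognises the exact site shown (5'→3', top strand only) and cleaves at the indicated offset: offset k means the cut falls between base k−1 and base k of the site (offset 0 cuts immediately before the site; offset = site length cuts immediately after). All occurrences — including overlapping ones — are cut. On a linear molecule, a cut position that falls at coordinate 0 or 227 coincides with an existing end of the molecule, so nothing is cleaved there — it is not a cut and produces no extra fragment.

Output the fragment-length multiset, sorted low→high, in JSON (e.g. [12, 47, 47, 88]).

Per-enzyme occurrences:
  NpsI (AGATTAC, off=7): starts [18, 33, 40, 48, 71, 80, 98, 110, 117, 129, 136, 174, 199] → cuts [25, 40, 47, 55, 78, 87, 105, 117, 124, 136, 143, 181, 206]
  KluX (GAACA, off=0): starts [2, 25, 56, 61, 89, 105, 145, 162, 167, 188, 194, 207, 212] → cuts [2, 25, 56, 61, 89, 105, 145, 162, 167, 188, 194, 207, 212]

Pooled cuts: [2, 25, 40, 47, 55, 56, 61, 78, 87, 89, 105, 117, 124, 136, 143, 145, 162, 167, 181, 188, 194, 206, 207, 212]

Fragments:
  [0,2): 2 bp
  [2,25): 23 bp
  [25,40): 15 bp
  [40,47): 7 bp
  [47,55): 8 bp
  [55,56): 1 bp
  [56,61): 5 bp
  [61,78): 17 bp
  [78,87): 9 bp
  [87,89): 2 bp
  [89,105): 16 bp
  [105,117): 12 bp
  [117,124): 7 bp
  [124,136): 12 bp
  [136,143): 7 bp
  [143,145): 2 bp
  [145,162): 17 bp
  [162,167): 5 bp
  [167,181): 14 bp
  [181,188): 7 bp
  [188,194): 6 bp
  [194,206): 12 bp
  [206,207): 1 bp
  [207,212): 5 bp
  [212,227): 15 bp

[1,1,2,2,2,5,5,5,6,7,7,7,7,8,9,12,12,12,14,15,15,16,17,17,23]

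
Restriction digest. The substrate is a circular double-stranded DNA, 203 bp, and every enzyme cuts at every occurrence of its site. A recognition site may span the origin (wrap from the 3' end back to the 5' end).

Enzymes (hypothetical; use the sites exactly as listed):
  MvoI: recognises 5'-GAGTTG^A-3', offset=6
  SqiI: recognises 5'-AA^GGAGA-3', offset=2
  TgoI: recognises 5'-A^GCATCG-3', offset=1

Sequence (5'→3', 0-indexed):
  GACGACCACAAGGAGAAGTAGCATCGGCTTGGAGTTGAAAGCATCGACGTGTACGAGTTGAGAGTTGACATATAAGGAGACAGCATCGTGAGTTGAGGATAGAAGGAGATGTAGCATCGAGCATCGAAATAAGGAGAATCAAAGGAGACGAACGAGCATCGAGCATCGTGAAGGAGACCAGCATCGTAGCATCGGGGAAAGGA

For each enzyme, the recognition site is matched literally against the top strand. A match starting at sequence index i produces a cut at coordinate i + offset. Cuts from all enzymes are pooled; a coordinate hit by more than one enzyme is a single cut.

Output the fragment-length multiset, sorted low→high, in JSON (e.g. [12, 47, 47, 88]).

Scan for sites:
  MvoI GAGTTGA/6: at [31, 54, 61, 89] ⇒ [37, 60, 67, 95]
  SqiI AAGGAGA/2: at [9, 73, 102, 130, 141, 170, 198] ⇒ [11, 75, 104, 132, 143, 172, 200]
  TgoI AGCATCG/1: at [19, 39, 81, 112, 119, 154, 161, 179, 187] ⇒ [20, 40, 82, 113, 120, 155, 162, 180, 188]

Pooled cuts: [11, 20, 37, 40, 60, 67, 75, 82, 95, 104, 113, 120, 132, 143, 155, 162, 172, 180, 188, 200]

Fragments:
  11→20: 9 bp
  20→37: 17 bp
  37→40: 3 bp
  40→60: 20 bp
  60→67: 7 bp
  67→75: 8 bp
  75→82: 7 bp
  82→95: 13 bp
  95→104: 9 bp
  104→113: 9 bp
  113→120: 7 bp
  120→132: 12 bp
  132→143: 11 bp
  143→155: 12 bp
  155→162: 7 bp
  162→172: 10 bp
  172→180: 8 bp
  180→188: 8 bp
  188→200: 12 bp
  200→11 (wrap): 203-200+11 = 14 bp

[3,7,7,7,7,8,8,8,9,9,9,10,11,12,12,12,13,14,17,20]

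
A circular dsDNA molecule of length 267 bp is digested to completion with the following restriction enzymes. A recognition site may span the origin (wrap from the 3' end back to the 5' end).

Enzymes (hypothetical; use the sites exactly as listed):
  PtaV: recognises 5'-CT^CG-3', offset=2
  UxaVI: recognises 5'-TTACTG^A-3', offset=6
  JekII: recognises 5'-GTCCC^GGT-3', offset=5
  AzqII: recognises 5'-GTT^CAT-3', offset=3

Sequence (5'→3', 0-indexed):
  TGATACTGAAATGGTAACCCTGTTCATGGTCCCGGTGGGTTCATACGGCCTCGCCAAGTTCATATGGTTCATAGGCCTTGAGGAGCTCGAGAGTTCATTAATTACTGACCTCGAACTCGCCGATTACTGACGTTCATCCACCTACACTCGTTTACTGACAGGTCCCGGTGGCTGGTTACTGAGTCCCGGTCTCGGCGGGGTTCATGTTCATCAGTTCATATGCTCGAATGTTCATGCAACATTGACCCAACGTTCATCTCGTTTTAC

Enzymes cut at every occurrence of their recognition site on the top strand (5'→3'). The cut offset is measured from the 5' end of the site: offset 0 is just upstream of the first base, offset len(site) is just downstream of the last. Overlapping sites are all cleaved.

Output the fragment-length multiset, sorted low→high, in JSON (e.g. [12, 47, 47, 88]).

Site scan:
  PtaV CTCG/2: at [49, 85, 109, 115, 146, 190, 222, 257] ⇒ [51, 87, 111, 117, 148, 192, 224, 259]
  UxaVI TTACTGA/6: at [101, 123, 151, 175, 263] ⇒ [2, 107, 129, 157, 181]
  JekII GTCCCGGT/5: at [28, 161, 182] ⇒ [33, 166, 187]
  AzqII GTTCAT/3: at [21, 38, 57, 66, 92, 131, 199, 205, 213, 229, 251] ⇒ [24, 41, 60, 69, 95, 134, 202, 208, 216, 232, 254]

All cut coordinates (distinct, sorted): [2, 24, 33, 41, 51, 60, 69, 87, 95, 107, 111, 117, 129, 134, 148, 157, 166, 181, 187, 192, 202, 208, 216, 224, 232, 254, 259]

Fragments:
  2→24: 22 bp
  24→33: 9 bp
  33→41: 8 bp
  41→51: 10 bp
  51→60: 9 bp
  60→69: 9 bp
  69→87: 18 bp
  87→95: 8 bp
  95→107: 12 bp
  107→111: 4 bp
  111→117: 6 bp
  117→129: 12 bp
  129→134: 5 bp
  134→148: 14 bp
  148→157: 9 bp
  157→166: 9 bp
  166→181: 15 bp
  181→187: 6 bp
  187→192: 5 bp
  192→202: 10 bp
  202→208: 6 bp
  208→216: 8 bp
  216→224: 8 bp
  224→232: 8 bp
  232→254: 22 bp
  254→259: 5 bp
  259→2 (wrap): 267-259+2 = 10 bp

[4,5,5,5,6,6,6,8,8,8,8,8,9,9,9,9,9,10,10,10,12,12,14,15,18,22,22]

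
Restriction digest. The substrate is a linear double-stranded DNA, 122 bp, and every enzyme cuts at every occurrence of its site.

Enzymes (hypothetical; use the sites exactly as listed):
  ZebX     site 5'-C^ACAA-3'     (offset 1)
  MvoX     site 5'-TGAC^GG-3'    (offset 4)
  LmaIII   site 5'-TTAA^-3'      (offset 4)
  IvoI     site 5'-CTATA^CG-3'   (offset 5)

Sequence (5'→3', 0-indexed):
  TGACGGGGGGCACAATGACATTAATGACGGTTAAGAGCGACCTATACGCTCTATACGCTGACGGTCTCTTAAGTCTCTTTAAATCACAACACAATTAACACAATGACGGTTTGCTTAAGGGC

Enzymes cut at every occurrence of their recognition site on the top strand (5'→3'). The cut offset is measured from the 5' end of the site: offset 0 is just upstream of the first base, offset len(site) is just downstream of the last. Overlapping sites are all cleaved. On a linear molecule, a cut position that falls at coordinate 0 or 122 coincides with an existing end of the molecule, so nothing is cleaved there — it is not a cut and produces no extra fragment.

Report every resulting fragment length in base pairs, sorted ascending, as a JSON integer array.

Per-enzyme occurrences:
  ZebX CACAA/1: at [10, 84, 89, 98] ⇒ [11, 85, 90, 99]
  MvoX TGACGG/4: at [0, 24, 58, 103] ⇒ [4, 28, 62, 107]
  LmaIII TTAA/4: at [20, 30, 68, 78, 94, 114] ⇒ [24, 34, 72, 82, 98, 118]
  IvoI CTATACG/5: at [41, 50] ⇒ [46, 55]

All cut coordinates (distinct, sorted): [4, 11, 24, 28, 34, 46, 55, 62, 72, 82, 85, 90, 98, 99, 107, 118]

Fragment lengths:
  [0,4): 4 bp
  [4,11): 7 bp
  [11,24): 13 bp
  [24,28): 4 bp
  [28,34): 6 bp
  [34,46): 12 bp
  [46,55): 9 bp
  [55,62): 7 bp
  [62,72): 10 bp
  [72,82): 10 bp
  [82,85): 3 bp
  [85,90): 5 bp
  [90,98): 8 bp
  [98,99): 1 bp
  [99,107): 8 bp
  [107,118): 11 bp
  [118,122): 4 bp

[1,3,4,4,4,5,6,7,7,8,8,9,10,10,11,12,13]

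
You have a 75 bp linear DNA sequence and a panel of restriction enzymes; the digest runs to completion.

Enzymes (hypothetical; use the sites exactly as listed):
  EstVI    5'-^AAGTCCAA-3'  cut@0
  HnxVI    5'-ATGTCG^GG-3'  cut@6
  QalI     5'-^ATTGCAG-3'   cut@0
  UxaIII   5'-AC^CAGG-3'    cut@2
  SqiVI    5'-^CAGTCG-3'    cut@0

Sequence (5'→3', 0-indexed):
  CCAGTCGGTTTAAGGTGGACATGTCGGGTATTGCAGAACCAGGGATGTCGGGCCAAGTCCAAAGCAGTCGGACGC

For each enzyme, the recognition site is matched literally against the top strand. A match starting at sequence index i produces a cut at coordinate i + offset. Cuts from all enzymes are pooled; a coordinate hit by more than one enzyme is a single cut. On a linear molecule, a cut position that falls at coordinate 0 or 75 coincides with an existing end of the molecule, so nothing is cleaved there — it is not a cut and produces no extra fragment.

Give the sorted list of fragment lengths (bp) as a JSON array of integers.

Site scan:
  EstVI (AAGTCCAA, off=0): starts [54] → cuts [54]
  HnxVI (ATGTCGGG, off=6): starts [20, 44] → cuts [26, 50]
  QalI (ATTGCAG, off=0): starts [29] → cuts [29]
  UxaIII (ACCAGG, off=2): starts [37] → cuts [39]
  SqiVI (CAGTCG, off=0): starts [1, 64] → cuts [1, 64]

All cut coordinates (distinct, sorted): [1, 26, 29, 39, 50, 54, 64]

Fragments:
  [0,1): 1 bp
  [1,26): 25 bp
  [26,29): 3 bp
  [29,39): 10 bp
  [39,50): 11 bp
  [50,54): 4 bp
  [54,64): 10 bp
  [64,75): 11 bp

[1,3,4,10,10,11,11,25]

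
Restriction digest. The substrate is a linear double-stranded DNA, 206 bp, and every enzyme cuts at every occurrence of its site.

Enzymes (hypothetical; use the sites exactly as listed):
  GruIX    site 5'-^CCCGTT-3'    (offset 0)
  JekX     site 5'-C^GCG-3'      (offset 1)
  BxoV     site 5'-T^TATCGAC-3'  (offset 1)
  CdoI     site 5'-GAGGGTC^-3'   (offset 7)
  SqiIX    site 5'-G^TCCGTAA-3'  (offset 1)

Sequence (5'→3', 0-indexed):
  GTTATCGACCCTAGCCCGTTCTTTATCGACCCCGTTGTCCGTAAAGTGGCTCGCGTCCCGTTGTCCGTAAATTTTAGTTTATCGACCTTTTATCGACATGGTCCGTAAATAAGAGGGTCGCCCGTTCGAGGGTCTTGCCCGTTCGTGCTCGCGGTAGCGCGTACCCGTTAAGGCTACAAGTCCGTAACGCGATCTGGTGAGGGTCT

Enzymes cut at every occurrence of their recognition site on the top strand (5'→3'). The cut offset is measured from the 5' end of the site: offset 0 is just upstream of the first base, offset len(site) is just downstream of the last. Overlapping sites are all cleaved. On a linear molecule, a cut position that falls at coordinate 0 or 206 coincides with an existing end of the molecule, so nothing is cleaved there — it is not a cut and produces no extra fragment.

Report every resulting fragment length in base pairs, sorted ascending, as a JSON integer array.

[1,1,2,3,4,5,7,7,7,8,8,9,11,11,12,13,14,15,16,17,17,18]

Scan for sites:
  GruIX CCCGTT/0: at [14, 30, 56, 120, 137, 163] ⇒ [14, 30, 56, 120, 137, 163]
  JekX CGCG/1: at [51, 149, 157, 187] ⇒ [52, 150, 158, 188]
  BxoV TTATCGAC/1: at [1, 22, 78, 89] ⇒ [2, 23, 79, 90]
  CdoI GAGGGTC/7: at [112, 127, 198] ⇒ [119, 134, 205]
  SqiIX GTCCGTAA/1: at [36, 62, 100, 179] ⇒ [37, 63, 101, 180]

All cut coordinates (distinct, sorted): [2, 14, 23, 30, 37, 52, 56, 63, 79, 90, 101, 119, 120, 134, 137, 150, 158, 163, 180, 188, 205]

Fragments:
  [0,2): 2 bp
  [2,14): 12 bp
  [14,23): 9 bp
  [23,30): 7 bp
  [30,37): 7 bp
  [37,52): 15 bp
  [52,56): 4 bp
  [56,63): 7 bp
  [63,79): 16 bp
  [79,90): 11 bp
  [90,101): 11 bp
  [101,119): 18 bp
  [119,120): 1 bp
  [120,134): 14 bp
  [134,137): 3 bp
  [137,150): 13 bp
  [150,158): 8 bp
  [158,163): 5 bp
  [163,180): 17 bp
  [180,188): 8 bp
  [188,205): 17 bp
  [205,206): 1 bp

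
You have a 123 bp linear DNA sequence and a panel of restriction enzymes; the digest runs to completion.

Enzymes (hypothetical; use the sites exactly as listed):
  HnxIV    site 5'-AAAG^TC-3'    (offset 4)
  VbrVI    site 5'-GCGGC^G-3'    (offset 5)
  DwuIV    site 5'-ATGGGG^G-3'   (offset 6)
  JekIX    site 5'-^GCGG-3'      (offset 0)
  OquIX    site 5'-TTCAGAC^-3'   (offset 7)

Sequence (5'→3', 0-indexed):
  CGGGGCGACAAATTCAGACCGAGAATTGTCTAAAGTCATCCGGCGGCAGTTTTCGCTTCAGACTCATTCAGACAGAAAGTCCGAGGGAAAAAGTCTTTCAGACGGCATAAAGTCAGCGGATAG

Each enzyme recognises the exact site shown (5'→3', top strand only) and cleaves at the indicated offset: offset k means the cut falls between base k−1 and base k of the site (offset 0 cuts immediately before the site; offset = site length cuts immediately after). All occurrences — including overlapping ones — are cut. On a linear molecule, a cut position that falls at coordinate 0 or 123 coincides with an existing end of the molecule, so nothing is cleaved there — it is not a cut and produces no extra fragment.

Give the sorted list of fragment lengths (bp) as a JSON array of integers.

[3,6,7,8,9,10,10,14,16,19,21]

Per-enzyme occurrences:
  HnxIV AAAGTC/4: at [31, 75, 89, 108] ⇒ [35, 79, 93, 112]
  VbrVI (GCGGCG, off=5): no sites
  DwuIV (ATGGGGG, off=6): no sites
  JekIX GCGG/0: at [42, 115] ⇒ [42, 115]
  OquIX TTCAGAC/7: at [12, 56, 66, 96] ⇒ [19, 63, 73, 103]

Pooled cuts: [19, 35, 42, 63, 73, 79, 93, 103, 112, 115]

Fragments:
  [0,19): 19 bp
  [19,35): 16 bp
  [35,42): 7 bp
  [42,63): 21 bp
  [63,73): 10 bp
  [73,79): 6 bp
  [79,93): 14 bp
  [93,103): 10 bp
  [103,112): 9 bp
  [112,115): 3 bp
  [115,123): 8 bp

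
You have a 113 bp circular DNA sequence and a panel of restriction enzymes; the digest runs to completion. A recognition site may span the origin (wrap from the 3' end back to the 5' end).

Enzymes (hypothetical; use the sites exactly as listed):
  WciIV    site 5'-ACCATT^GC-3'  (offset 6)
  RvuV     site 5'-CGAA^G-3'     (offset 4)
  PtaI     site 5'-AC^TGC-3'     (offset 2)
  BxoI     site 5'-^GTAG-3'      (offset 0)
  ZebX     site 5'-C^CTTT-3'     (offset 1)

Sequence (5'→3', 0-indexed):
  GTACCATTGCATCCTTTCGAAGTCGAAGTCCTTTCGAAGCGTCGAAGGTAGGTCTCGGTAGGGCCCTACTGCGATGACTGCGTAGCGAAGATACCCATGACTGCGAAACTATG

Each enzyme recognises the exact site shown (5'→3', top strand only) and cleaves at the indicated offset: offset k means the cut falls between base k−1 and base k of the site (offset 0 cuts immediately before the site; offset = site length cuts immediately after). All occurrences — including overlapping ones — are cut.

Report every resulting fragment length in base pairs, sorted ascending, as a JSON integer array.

[1,3,3,5,6,8,8,8,8,9,10,12,12,20]

Scan for sites:
  WciIV (ACCATTGC, off=6): starts [2] → cuts [8]
  RvuV (CGAAG, off=4): starts [17, 23, 34, 42, 85] → cuts [21, 27, 38, 46, 89]
  PtaI (ACTGC, off=2): starts [67, 76, 99] → cuts [69, 78, 101]
  BxoI (GTAG, off=0): starts [47, 57, 81] → cuts [47, 57, 81]
  ZebX (CCTTT, off=1): starts [12, 29] → cuts [13, 30]

Pooled cuts: [8, 13, 21, 27, 30, 38, 46, 47, 57, 69, 78, 81, 89, 101]

Fragment lengths:
  8→13: 5 bp
  13→21: 8 bp
  21→27: 6 bp
  27→30: 3 bp
  30→38: 8 bp
  38→46: 8 bp
  46→47: 1 bp
  47→57: 10 bp
  57→69: 12 bp
  69→78: 9 bp
  78→81: 3 bp
  81→89: 8 bp
  89→101: 12 bp
  101→8 (wrap): 113-101+8 = 20 bp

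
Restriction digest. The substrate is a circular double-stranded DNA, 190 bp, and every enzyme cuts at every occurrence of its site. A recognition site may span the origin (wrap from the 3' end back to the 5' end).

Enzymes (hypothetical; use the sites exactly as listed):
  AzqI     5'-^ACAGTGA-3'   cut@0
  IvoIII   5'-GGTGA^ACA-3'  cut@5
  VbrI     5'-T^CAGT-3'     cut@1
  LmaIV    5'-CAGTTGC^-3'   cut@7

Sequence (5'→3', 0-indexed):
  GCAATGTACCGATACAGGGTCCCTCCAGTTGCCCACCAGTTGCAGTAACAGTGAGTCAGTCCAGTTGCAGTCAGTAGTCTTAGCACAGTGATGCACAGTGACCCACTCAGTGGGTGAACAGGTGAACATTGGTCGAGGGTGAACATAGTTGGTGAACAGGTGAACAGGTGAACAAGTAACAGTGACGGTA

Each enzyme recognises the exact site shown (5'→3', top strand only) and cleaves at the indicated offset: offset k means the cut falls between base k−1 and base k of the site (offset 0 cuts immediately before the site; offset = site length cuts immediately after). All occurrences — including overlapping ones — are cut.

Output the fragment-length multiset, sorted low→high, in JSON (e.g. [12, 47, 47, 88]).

Per-enzyme occurrences:
  AzqI ACAGTGA/0: at [47, 84, 94, 178] ⇒ [47, 84, 94, 178]
  IvoIII GGTGAACA/5: at [112, 120, 137, 150, 158, 166] ⇒ [117, 125, 142, 155, 163, 171]
  VbrI TCAGT/1: at [55, 70, 106] ⇒ [56, 71, 107]
  LmaIV CAGTTGC/7: at [25, 36, 61] ⇒ [32, 43, 68]

Pooled cuts: [32, 43, 47, 56, 68, 71, 84, 94, 107, 117, 125, 142, 155, 163, 171, 178]

Fragments:
  32→43: 11 bp
  43→47: 4 bp
  47→56: 9 bp
  56→68: 12 bp
  68→71: 3 bp
  71→84: 13 bp
  84→94: 10 bp
  94→107: 13 bp
  107→117: 10 bp
  117→125: 8 bp
  125→142: 17 bp
  142→155: 13 bp
  155→163: 8 bp
  163→171: 8 bp
  171→178: 7 bp
  178→32 (wrap): 190-178+32 = 44 bp

[3,4,7,8,8,8,9,10,10,11,12,13,13,13,17,44]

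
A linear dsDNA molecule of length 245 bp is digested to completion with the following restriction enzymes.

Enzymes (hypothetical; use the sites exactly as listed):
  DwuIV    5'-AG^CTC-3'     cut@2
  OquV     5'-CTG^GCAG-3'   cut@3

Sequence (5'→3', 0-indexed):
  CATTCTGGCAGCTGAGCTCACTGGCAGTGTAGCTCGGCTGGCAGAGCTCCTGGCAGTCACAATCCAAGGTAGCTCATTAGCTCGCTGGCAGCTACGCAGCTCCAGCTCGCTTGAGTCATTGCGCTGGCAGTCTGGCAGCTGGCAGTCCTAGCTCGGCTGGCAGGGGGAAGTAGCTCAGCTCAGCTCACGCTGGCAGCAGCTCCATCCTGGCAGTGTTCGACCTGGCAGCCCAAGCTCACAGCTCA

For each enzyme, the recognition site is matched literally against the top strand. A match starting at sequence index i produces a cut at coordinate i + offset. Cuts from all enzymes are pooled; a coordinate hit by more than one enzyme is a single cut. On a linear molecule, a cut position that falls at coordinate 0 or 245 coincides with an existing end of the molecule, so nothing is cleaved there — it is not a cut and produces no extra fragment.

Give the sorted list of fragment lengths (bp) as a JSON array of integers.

Per-enzyme occurrences:
  DwuIV (AGCTC, off=2): starts [14, 30, 44, 70, 78, 97, 103, 149, 171, 176, 181, 197, 232, 239] → cuts [16, 32, 46, 72, 80, 99, 105, 151, 173, 178, 183, 199, 234, 241]
  OquV (CTGGCAG, off=3): starts [4, 20, 37, 49, 84, 123, 131, 138, 156, 189, 206, 221] → cuts [7, 23, 40, 52, 87, 126, 134, 141, 159, 192, 209, 224]

All cut coordinates (distinct, sorted): [7, 16, 23, 32, 40, 46, 52, 72, 80, 87, 99, 105, 126, 134, 141, 151, 159, 173, 178, 183, 192, 199, 209, 224, 234, 241]

Fragments:
  [0,7): 7 bp
  [7,16): 9 bp
  [16,23): 7 bp
  [23,32): 9 bp
  [32,40): 8 bp
  [40,46): 6 bp
  [46,52): 6 bp
  [52,72): 20 bp
  [72,80): 8 bp
  [80,87): 7 bp
  [87,99): 12 bp
  [99,105): 6 bp
  [105,126): 21 bp
  [126,134): 8 bp
  [134,141): 7 bp
  [141,151): 10 bp
  [151,159): 8 bp
  [159,173): 14 bp
  [173,178): 5 bp
  [178,183): 5 bp
  [183,192): 9 bp
  [192,199): 7 bp
  [199,209): 10 bp
  [209,224): 15 bp
  [224,234): 10 bp
  [234,241): 7 bp
  [241,245): 4 bp

[4,5,5,6,6,6,7,7,7,7,7,7,8,8,8,8,9,9,9,10,10,10,12,14,15,20,21]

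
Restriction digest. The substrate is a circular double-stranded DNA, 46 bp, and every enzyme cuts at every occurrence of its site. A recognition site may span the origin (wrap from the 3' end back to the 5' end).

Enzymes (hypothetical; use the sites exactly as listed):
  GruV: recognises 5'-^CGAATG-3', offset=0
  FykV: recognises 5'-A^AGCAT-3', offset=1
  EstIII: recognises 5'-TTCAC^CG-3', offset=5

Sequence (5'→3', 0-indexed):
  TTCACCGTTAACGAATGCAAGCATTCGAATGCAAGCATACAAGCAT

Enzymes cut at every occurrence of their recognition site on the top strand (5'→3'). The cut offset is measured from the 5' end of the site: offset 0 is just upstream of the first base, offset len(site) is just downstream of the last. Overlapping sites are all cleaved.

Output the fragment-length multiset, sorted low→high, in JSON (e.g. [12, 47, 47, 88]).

Scan for sites:
  GruV (CGAATG, off=0): starts [11, 25] → cuts [11, 25]
  FykV (AAGCAT, off=1): starts [18, 32, 40] → cuts [19, 33, 41]
  EstIII (TTCACCG, off=5): starts [0] → cuts [5]

All cut coordinates (distinct, sorted): [5, 11, 19, 25, 33, 41]

Fragment lengths:
  5→11: 6 bp
  11→19: 8 bp
  19→25: 6 bp
  25→33: 8 bp
  33→41: 8 bp
  41→5 (wrap): 46-41+5 = 10 bp

[6,6,8,8,8,10]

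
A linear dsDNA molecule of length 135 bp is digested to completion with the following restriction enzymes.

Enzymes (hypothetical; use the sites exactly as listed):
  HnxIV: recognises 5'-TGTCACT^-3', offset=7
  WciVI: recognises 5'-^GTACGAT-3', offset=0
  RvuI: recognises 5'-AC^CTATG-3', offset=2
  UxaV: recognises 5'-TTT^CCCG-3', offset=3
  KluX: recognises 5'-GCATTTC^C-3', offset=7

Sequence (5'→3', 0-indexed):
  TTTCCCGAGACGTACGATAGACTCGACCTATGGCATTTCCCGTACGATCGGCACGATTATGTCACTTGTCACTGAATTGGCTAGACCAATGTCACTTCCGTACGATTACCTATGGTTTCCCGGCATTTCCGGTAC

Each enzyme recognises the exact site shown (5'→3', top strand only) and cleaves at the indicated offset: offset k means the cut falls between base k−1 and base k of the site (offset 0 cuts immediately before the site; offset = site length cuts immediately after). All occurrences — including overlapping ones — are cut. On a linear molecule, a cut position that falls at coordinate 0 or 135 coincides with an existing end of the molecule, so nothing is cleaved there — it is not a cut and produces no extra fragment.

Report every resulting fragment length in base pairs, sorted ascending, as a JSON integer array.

Per-enzyme occurrences:
  HnxIV TGTCACT/7: at [59, 66, 89] ⇒ [66, 73, 96]
  WciVI GTACGAT/0: at [11, 41, 99] ⇒ [11, 41, 99]
  RvuI ACCTATG/2: at [25, 107] ⇒ [27, 109]
  UxaV TTTCCCG/3: at [0, 35, 115] ⇒ [3, 38, 118]
  KluX GCATTTCC/7: at [32, 122] ⇒ [39, 129]

All cut coordinates (distinct, sorted): [3, 11, 27, 38, 39, 41, 66, 73, 96, 99, 109, 118, 129]

Fragment lengths:
  [0,3): 3 bp
  [3,11): 8 bp
  [11,27): 16 bp
  [27,38): 11 bp
  [38,39): 1 bp
  [39,41): 2 bp
  [41,66): 25 bp
  [66,73): 7 bp
  [73,96): 23 bp
  [96,99): 3 bp
  [99,109): 10 bp
  [109,118): 9 bp
  [118,129): 11 bp
  [129,135): 6 bp

[1,2,3,3,6,7,8,9,10,11,11,16,23,25]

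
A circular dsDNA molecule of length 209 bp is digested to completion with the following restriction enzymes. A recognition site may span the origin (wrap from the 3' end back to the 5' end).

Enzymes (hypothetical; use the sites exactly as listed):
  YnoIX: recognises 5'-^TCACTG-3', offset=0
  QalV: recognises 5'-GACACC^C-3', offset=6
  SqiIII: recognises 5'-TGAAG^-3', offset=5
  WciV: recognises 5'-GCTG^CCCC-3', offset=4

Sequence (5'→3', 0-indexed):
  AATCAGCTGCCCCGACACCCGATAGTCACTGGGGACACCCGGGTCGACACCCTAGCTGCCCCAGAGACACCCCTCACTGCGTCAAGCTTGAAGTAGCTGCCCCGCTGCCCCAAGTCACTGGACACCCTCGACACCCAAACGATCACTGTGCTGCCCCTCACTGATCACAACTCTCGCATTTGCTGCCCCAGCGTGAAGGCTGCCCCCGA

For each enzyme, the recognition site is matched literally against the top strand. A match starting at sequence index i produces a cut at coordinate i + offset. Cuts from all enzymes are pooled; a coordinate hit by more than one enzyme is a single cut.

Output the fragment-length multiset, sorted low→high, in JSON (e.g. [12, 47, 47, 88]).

[2,4,4,6,6,7,7,7,8,9,10,11,12,12,13,13,14,16,20,28]

Per-enzyme occurrences:
  YnoIX TCACTG/0: at [25, 73, 114, 142, 157] ⇒ [25, 73, 114, 142, 157]
  QalV GACACCC/6: at [13, 33, 45, 65, 120, 129] ⇒ [19, 39, 51, 71, 126, 135]
  SqiIII TGAAG/5: at [88, 193] ⇒ [93, 198]
  WciV GCTGCCCC/4: at [5, 54, 95, 103, 149, 181, 198] ⇒ [9, 58, 99, 107, 153, 185, 202]

All cut coordinates (distinct, sorted): [9, 19, 25, 39, 51, 58, 71, 73, 93, 99, 107, 114, 126, 135, 142, 153, 157, 185, 198, 202]

Fragments:
  9→19: 10 bp
  19→25: 6 bp
  25→39: 14 bp
  39→51: 12 bp
  51→58: 7 bp
  58→71: 13 bp
  71→73: 2 bp
  73→93: 20 bp
  93→99: 6 bp
  99→107: 8 bp
  107→114: 7 bp
  114→126: 12 bp
  126→135: 9 bp
  135→142: 7 bp
  142→153: 11 bp
  153→157: 4 bp
  157→185: 28 bp
  185→198: 13 bp
  198→202: 4 bp
  202→9 (wrap): 209-202+9 = 16 bp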